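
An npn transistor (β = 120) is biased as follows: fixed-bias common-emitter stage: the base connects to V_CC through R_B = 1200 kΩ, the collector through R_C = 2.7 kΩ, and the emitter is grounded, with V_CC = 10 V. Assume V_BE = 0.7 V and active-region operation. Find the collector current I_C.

I_C ≈ 0.93 mA

Base loop: V_CC = I_B·R_B + V_BE, so I_B = (10 − 0.7)/1200 kΩ = 0.00775 mA.
In the active region I_C = β·I_B = 120 × 0.00775 = 0.93 mA.
Collector loop: V_CE = V_CC − I_C·R_C = 10 − 0.93×2.7 = 7.49 V.
Since V_CE = 7.49 V > V_CE(sat) ≈ 0.2 V, the transistor is in the active region as assumed.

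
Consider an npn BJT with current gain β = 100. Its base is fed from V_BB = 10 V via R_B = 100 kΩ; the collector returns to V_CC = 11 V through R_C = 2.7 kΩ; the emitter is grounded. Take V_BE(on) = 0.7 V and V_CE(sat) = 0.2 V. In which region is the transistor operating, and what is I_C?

saturation; I_C ≈ 4 mA

Assume active: I_B = (10 − 0.7)/100 = 0.093 mA, giving I_C = β·I_B = 9.3 mA.
But then V_CE = 11 − 9.3×2.7 = -14.1 V < V_CE(sat) = 0.2 V — impossible in the active region.
So the transistor is saturated. With V_CE = 0.2 V, I_C = (V_CC − 0.2)/R_C = 10.8/2.7 = 4 mA.
Check: β·I_B = 9.3 mA > I_C = 4 mA, confirming saturation.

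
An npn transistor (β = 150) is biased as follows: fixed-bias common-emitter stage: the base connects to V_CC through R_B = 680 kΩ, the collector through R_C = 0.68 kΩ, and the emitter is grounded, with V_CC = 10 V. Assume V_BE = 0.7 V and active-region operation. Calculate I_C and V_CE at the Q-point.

Base loop: V_CC = I_B·R_B + V_BE, so I_B = (10 − 0.7)/680 kΩ = 0.0137 mA.
In the active region I_C = β·I_B = 150 × 0.0137 = 2.05 mA.
Collector loop: V_CE = V_CC − I_C·R_C = 10 − 2.05×0.68 = 8.61 V.
Since V_CE = 8.61 V > V_CE(sat) ≈ 0.2 V, the transistor is in the active region as assumed.

I_C ≈ 2.1 mA, V_CE ≈ 8.6 V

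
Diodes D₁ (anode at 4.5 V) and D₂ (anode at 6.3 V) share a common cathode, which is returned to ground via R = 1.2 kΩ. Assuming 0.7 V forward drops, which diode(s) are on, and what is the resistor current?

Assume both conduct. Then node N would need to be at both 4.5−0.7 = 3.8 V and 6.3−0.7 = 5.6 V, which is impossible.
Assume only D₂ conducts: V_N = 6.3 − 0.7 = 5.6 V, so I_R = 5.6/1.2 = 4.67 mA.
Check D₁: its anode-to-cathode voltage is 4.5 − 5.6 = -1.1 V < 0.7 V, so it is off. The assumption is consistent.

Only D₂ conducts; I_R ≈ 4.7 mA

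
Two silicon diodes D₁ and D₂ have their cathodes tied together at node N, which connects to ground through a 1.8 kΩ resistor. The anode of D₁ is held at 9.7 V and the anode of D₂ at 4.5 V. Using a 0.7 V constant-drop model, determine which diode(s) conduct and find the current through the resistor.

Assume both conduct. Then node N would need to be at both 9.7−0.7 = 9 V and 4.5−0.7 = 3.8 V, which is impossible.
Assume only D₁ conducts: V_N = 9.7 − 0.7 = 9 V, so I_R = 9/1.8 = 5 mA.
Check D₂: its anode-to-cathode voltage is 4.5 − 9 = -4.5 V < 0.7 V, so it is off. The assumption is consistent.

Only D₁ conducts; I_R ≈ 5 mA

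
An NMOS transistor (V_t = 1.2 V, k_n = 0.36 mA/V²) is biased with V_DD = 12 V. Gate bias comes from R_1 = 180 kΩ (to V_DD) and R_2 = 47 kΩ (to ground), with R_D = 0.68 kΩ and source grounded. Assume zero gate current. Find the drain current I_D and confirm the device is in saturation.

V_G = V_DD·R_2/(R_1+R_2) = 12×47/227 = 2.48 V. With the source grounded, V_GS = V_G = 2.48 V.
Assume saturation: I_D = (k_n/2)(V_GS − V_t)² = (0.36/2)×(2.48 − 1.2)² = 0.18×1.28² = 0.297 mA.
V_DS = V_DD − I_D·R_D = 12 − 0.297×0.68 = 11.8 V.
Saturation requires V_DS ≥ V_GS − V_t = 1.28 V; 11.8 ≥ 1.28 ✓.

I_D ≈ 0.3 mA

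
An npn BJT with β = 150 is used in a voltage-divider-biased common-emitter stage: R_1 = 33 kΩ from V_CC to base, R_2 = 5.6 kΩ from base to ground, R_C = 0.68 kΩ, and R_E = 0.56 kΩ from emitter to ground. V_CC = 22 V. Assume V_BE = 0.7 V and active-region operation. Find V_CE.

V_CE ≈ 17 V

Thevenize the base divider: V_Th = V_CC·R_2/(R_1+R_2) = 22×5.6/38.6 = 3.19 V, R_Th = R_1‖R_2 = 4.79 kΩ.
Base-emitter loop: V_Th = I_B·R_Th + V_BE + (β+1)I_B·R_E, so I_B = (3.19 − 0.7) / (4.79 + 151×0.56) = 0.0279 mA.
I_C = β·I_B = 150×0.0279 = 4.18 mA, and I_E = (β+1)I_B = 4.21 mA.
V_CE = V_CC − I_C·R_C − I_E·R_E = 22 − 4.18×0.68 − 4.21×0.56 = 16.8 V.
V_CE = 16.8 V > 0.2 V confirms active-region operation.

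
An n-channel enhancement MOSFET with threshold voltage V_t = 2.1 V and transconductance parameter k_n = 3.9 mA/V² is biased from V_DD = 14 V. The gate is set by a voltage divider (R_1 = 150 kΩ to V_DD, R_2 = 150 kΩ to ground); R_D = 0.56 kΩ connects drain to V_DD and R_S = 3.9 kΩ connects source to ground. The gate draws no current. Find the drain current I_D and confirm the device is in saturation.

I_D ≈ 1.1 mA

V_G = V_DD·R_2/(R_1+R_2) = 14×150/300 = 7 V.
Assume saturation: I_D = (k_n/2)(V_GS − V_t)² with V_GS = V_G − I_D·R_S = 7 − 3.9·I_D.
Substituting gives 29.7·I_D² − 75.5·I_D + 46.8 = 0, with roots I_D = 1.07 or 1.48 mA.
The root I_D = 1.48 mA gives V_GS = 1.23 V ≤ V_t, so take I_D = 1.07 mA.
Then V_GS = 2.84 V and V_DS = V_DD − I_D(R_D+R_S) = 14 − 1.07×4.46 = 9.24 V.
Saturation requires V_DS ≥ V_GS − V_t = 0.74 V; 9.24 ≥ 0.74 ✓.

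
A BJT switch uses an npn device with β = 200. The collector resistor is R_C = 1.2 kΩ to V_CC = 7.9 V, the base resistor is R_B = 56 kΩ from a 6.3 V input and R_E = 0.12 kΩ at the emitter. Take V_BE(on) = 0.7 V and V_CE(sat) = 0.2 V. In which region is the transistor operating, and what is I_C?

Assume active: I_B = (6.3 − 0.7)/(56 + 201×0.12) = 0.0699 mA, I_C = β·I_B = 14 mA.
Then V_CE = 7.9 − 14×1.2 − 14×0.12 = -10.6 V < 0.2 V — the active assumption fails.
Re-solve with V_CE = 0.2 V. KCL at the emitter: V_E/R_E = (V_BB−0.7−V_E)/R_B + (V_CC−0.2−V_E)/R_C, giving V_E = 0.71 V.
I_C = (V_CC − 0.2 − V_E)/R_C = (7.7 − 0.71)/1.2 = 5.83 mA.
Check: I_B = (5.6 − 0.71)/56 = 0.0873 mA, and β·I_B = 17.5 mA > I_C, confirming saturation.

saturation; I_C ≈ 5.8 mA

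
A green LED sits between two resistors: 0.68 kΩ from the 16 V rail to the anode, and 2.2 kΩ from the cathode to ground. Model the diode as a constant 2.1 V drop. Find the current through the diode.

The two resistors are in series with the diode, so KVL gives 16 = I·0.68 + 2.1 + I·2.2.
I = (16 − 2.1) / (0.68 + 2.2) kΩ = 13.9 / 2.88 = 4.83 mA.

I ≈ 4.8 mA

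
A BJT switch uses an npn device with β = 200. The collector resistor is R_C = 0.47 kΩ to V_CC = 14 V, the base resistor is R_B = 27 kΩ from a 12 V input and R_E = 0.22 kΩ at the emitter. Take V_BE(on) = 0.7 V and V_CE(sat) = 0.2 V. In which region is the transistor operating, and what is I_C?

saturation; I_C ≈ 20 mA

Assume active: I_B = (12 − 0.7)/(27 + 201×0.22) = 0.159 mA, I_C = β·I_B = 31.7 mA.
Then V_CE = 14 − 31.7×0.47 − 31.9×0.22 = -7.93 V < 0.2 V — the active assumption fails.
Re-solve with V_CE = 0.2 V. KCL at the emitter: V_E/R_E = (V_BB−0.7−V_E)/R_B + (V_CC−0.2−V_E)/R_C, giving V_E = 4.44 V.
I_C = (V_CC − 0.2 − V_E)/R_C = (13.8 − 4.44)/0.47 = 19.9 mA.
Check: I_B = (11.3 − 4.44)/27 = 0.254 mA, and β·I_B = 50.8 mA > I_C, confirming saturation.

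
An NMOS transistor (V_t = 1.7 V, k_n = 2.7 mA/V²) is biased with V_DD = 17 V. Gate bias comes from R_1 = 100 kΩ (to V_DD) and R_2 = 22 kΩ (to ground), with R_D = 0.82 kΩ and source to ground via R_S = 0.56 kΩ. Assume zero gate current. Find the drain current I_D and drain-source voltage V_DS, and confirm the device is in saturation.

I_D ≈ 0.94 mA, V_DS ≈ 16 V

V_G = V_DD·R_2/(R_1+R_2) = 17×22/122 = 3.07 V.
Assume saturation: I_D = (k_n/2)(V_GS − V_t)² with V_GS = V_G − I_D·R_S = 3.07 − 0.56·I_D.
Substituting gives 0.423·I_D² − 3.06·I_D + 2.52 = 0, with roots I_D = 0.945 or 6.29 mA.
The root I_D = 6.29 mA gives V_GS = -0.459 V ≤ V_t, so take I_D = 0.945 mA.
Then V_GS = 2.54 V and V_DS = V_DD − I_D(R_D+R_S) = 17 − 0.945×1.38 = 15.7 V.
Saturation requires V_DS ≥ V_GS − V_t = 0.837 V; 15.7 ≥ 0.837 ✓.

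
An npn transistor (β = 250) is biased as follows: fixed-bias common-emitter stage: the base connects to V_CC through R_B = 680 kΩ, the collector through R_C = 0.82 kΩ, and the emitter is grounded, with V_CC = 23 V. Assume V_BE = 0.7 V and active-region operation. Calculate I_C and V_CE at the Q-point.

Base loop: V_CC = I_B·R_B + V_BE, so I_B = (23 − 0.7)/680 kΩ = 0.0328 mA.
In the active region I_C = β·I_B = 250 × 0.0328 = 8.2 mA.
Collector loop: V_CE = V_CC − I_C·R_C = 23 − 8.2×0.82 = 16.3 V.
Since V_CE = 16.3 V > V_CE(sat) ≈ 0.2 V, the transistor is in the active region as assumed.

I_C ≈ 8.2 mA, V_CE ≈ 16 V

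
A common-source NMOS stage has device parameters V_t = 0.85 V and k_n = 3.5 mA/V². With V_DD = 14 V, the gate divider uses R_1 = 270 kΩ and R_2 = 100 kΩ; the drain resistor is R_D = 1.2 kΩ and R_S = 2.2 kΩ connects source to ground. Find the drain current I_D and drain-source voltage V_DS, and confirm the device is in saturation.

V_G = V_DD·R_2/(R_1+R_2) = 14×100/370 = 3.78 V.
Assume saturation: I_D = (k_n/2)(V_GS − V_t)² with V_GS = V_G − I_D·R_S = 3.78 − 2.2·I_D.
Substituting gives 8.47·I_D² − 23.6·I_D + 15.1 = 0, with roots I_D = 0.991 or 1.79 mA.
The root I_D = 1.79 mA gives V_GS = -0.162 V ≤ V_t, so take I_D = 0.991 mA.
Then V_GS = 1.6 V and V_DS = V_DD − I_D(R_D+R_S) = 14 − 0.991×3.4 = 10.6 V.
Saturation requires V_DS ≥ V_GS − V_t = 0.753 V; 10.6 ≥ 0.753 ✓.

I_D ≈ 0.99 mA, V_DS ≈ 11 V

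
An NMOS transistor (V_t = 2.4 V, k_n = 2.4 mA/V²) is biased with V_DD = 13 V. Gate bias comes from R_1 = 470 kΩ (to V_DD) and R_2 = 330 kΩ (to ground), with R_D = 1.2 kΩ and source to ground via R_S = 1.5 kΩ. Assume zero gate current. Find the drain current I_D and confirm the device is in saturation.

V_G = V_DD·R_2/(R_1+R_2) = 13×330/800 = 5.36 V.
Assume saturation: I_D = (k_n/2)(V_GS − V_t)² with V_GS = V_G − I_D·R_S = 5.36 − 1.5·I_D.
Substituting gives 2.7·I_D² − 11.7·I_D + 10.5 = 0, with roots I_D = 1.29 or 3.04 mA.
The root I_D = 3.04 mA gives V_GS = 0.81 V ≤ V_t, so take I_D = 1.29 mA.
Then V_GS = 3.43 V and V_DS = V_DD − I_D(R_D+R_S) = 13 − 1.29×2.7 = 9.53 V.
Saturation requires V_DS ≥ V_GS − V_t = 1.03 V; 9.53 ≥ 1.03 ✓.

I_D ≈ 1.3 mA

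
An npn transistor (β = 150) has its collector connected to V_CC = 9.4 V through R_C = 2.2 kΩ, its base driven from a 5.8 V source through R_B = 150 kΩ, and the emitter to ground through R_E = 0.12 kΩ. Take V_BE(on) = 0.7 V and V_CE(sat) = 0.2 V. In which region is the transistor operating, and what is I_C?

Assume active: I_B = (5.8 − 0.7)/(150 + 151×0.12) = 0.0303 mA, I_C = β·I_B = 4.55 mA.
Then V_CE = 9.4 − 4.55×2.2 − 4.58×0.12 = -1.16 V < 0.2 V — the active assumption fails.
Re-solve with V_CE = 0.2 V. KCL at the emitter: V_E/R_E = (V_BB−0.7−V_E)/R_B + (V_CC−0.2−V_E)/R_C, giving V_E = 0.479 V.
I_C = (V_CC − 0.2 − V_E)/R_C = (9.2 − 0.479)/2.2 = 3.96 mA.
Check: I_B = (5.1 − 0.479)/150 = 0.0308 mA, and β·I_B = 4.62 mA > I_C, confirming saturation.

saturation; I_C ≈ 4 mA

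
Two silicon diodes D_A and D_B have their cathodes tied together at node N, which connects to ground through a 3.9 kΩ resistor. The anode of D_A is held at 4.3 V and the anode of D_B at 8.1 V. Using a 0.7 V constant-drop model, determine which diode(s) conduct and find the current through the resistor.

Assume both conduct. Then node N would need to be at both 4.3−0.7 = 3.6 V and 8.1−0.7 = 7.4 V, which is impossible.
Assume only D_B conducts: V_N = 8.1 − 0.7 = 7.4 V, so I_R = 7.4/3.9 = 1.9 mA.
Check D_A: its anode-to-cathode voltage is 4.3 − 7.4 = -3.1 V < 0.7 V, so it is off. The assumption is consistent.

Only D_B conducts; I_R ≈ 1.9 mA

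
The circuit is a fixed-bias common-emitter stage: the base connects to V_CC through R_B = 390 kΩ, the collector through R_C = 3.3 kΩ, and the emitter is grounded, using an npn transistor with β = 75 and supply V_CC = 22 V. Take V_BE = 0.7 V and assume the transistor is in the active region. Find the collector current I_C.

I_C ≈ 4.1 mA

Base loop: V_CC = I_B·R_B + V_BE, so I_B = (22 − 0.7)/390 kΩ = 0.0546 mA.
In the active region I_C = β·I_B = 75 × 0.0546 = 4.1 mA.
Collector loop: V_CE = V_CC − I_C·R_C = 22 − 4.1×3.3 = 8.48 V.
Since V_CE = 8.48 V > V_CE(sat) ≈ 0.2 V, the transistor is in the active region as assumed.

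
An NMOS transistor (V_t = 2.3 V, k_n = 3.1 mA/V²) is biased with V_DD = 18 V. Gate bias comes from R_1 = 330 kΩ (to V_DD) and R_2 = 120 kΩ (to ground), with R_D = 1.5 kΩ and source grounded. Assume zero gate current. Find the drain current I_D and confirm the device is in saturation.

V_G = V_DD·R_2/(R_1+R_2) = 18×120/450 = 4.8 V. With the source grounded, V_GS = V_G = 4.8 V.
Assume saturation: I_D = (k_n/2)(V_GS − V_t)² = (3.1/2)×(4.8 − 2.3)² = 1.55×2.5² = 9.69 mA.
V_DS = V_DD − I_D·R_D = 18 − 9.69×1.5 = 3.47 V.
Saturation requires V_DS ≥ V_GS − V_t = 2.5 V; 3.47 ≥ 2.5 ✓.

I_D ≈ 9.7 mA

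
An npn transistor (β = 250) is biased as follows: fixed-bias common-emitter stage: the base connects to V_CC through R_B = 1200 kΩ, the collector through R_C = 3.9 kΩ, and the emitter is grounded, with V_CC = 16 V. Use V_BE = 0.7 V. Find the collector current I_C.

Base loop: V_CC = I_B·R_B + V_BE, so I_B = (16 − 0.7)/1200 kΩ = 0.0128 mA.
In the active region I_C = β·I_B = 250 × 0.0128 = 3.19 mA.
Collector loop: V_CE = V_CC − I_C·R_C = 16 − 3.19×3.9 = 3.57 V.
Since V_CE = 3.57 V > V_CE(sat) ≈ 0.2 V, the transistor is in the active region as assumed.

I_C ≈ 3.2 mA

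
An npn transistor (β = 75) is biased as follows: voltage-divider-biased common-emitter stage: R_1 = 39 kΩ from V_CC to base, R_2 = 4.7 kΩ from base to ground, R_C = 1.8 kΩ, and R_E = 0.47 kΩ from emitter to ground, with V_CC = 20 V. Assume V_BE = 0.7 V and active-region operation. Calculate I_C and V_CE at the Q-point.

I_C ≈ 2.7 mA, V_CE ≈ 14 V

Thevenize the base divider: V_Th = V_CC·R_2/(R_1+R_2) = 20×4.7/43.7 = 2.15 V, R_Th = R_1‖R_2 = 4.19 kΩ.
Base-emitter loop: V_Th = I_B·R_Th + V_BE + (β+1)I_B·R_E, so I_B = (2.15 − 0.7) / (4.19 + 76×0.47) = 0.0364 mA.
I_C = β·I_B = 75×0.0364 = 2.73 mA, and I_E = (β+1)I_B = 2.76 mA.
V_CE = V_CC − I_C·R_C − I_E·R_E = 20 − 2.73×1.8 − 2.76×0.47 = 13.8 V.
V_CE = 13.8 V > 0.2 V confirms active-region operation.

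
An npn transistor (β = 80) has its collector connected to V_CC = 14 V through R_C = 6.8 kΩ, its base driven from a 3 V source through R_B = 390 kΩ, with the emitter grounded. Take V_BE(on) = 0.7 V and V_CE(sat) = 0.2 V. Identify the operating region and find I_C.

Assume active. Base-emitter loop: I_B = (V_BB − V_BE)/R_B = (3 − 0.7)/390 = 0.0059 mA.
I_C = β·I_B = 80×0.0059 = 0.472 mA.
V_CE = V_CC − I_C·R_C = 14 − 0.472×6.8 = 10.8 V > V_CE(sat), so the active-region assumption holds.

active; I_C ≈ 0.47 mA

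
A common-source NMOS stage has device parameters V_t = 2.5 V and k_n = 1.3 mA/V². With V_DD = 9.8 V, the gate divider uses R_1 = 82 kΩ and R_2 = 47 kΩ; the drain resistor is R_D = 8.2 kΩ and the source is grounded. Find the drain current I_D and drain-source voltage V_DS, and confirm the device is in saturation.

I_D ≈ 0.74 mA, V_DS ≈ 3.7 V

V_G = V_DD·R_2/(R_1+R_2) = 9.8×47/129 = 3.57 V. With the source grounded, V_GS = V_G = 3.57 V.
Assume saturation: I_D = (k_n/2)(V_GS − V_t)² = (1.3/2)×(3.57 − 2.5)² = 0.65×1.07² = 0.745 mA.
V_DS = V_DD − I_D·R_D = 9.8 − 0.745×8.2 = 3.69 V.
Saturation requires V_DS ≥ V_GS − V_t = 1.07 V; 3.69 ≥ 1.07 ✓.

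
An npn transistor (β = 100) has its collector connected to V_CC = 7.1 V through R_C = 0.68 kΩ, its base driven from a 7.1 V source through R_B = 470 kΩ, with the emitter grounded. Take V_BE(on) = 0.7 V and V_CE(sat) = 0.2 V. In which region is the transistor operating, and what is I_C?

active; I_C ≈ 1.4 mA

Assume active. Base-emitter loop: I_B = (V_BB − V_BE)/R_B = (7.1 − 0.7)/470 = 0.0136 mA.
I_C = β·I_B = 100×0.0136 = 1.36 mA.
V_CE = V_CC − I_C·R_C = 7.1 − 1.36×0.68 = 6.17 V > V_CE(sat), so the active-region assumption holds.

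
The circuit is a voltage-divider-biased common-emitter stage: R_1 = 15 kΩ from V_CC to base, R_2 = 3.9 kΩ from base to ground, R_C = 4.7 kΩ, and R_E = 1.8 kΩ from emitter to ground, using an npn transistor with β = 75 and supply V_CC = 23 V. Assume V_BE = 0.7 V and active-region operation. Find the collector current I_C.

I_C ≈ 2.2 mA

Thevenize the base divider: V_Th = V_CC·R_2/(R_1+R_2) = 23×3.9/18.9 = 4.75 V, R_Th = R_1‖R_2 = 3.1 kΩ.
Base-emitter loop: V_Th = I_B·R_Th + V_BE + (β+1)I_B·R_E, so I_B = (4.75 − 0.7) / (3.1 + 76×1.8) = 0.0289 mA.
I_C = β·I_B = 75×0.0289 = 2.17 mA, and I_E = (β+1)I_B = 2.2 mA.
V_CE = V_CC − I_C·R_C − I_E·R_E = 23 − 2.17×4.7 − 2.2×1.8 = 8.85 V.
V_CE = 8.85 V > 0.2 V confirms active-region operation.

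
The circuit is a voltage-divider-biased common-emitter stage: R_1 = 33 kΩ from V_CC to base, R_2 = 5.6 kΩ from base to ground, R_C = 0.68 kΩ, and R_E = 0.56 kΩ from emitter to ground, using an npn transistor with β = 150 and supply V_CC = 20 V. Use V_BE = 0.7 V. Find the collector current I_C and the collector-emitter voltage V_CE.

I_C ≈ 3.7 mA, V_CE ≈ 15 V

Thevenize the base divider: V_Th = V_CC·R_2/(R_1+R_2) = 20×5.6/38.6 = 2.9 V, R_Th = R_1‖R_2 = 4.79 kΩ.
Base-emitter loop: V_Th = I_B·R_Th + V_BE + (β+1)I_B·R_E, so I_B = (2.9 − 0.7) / (4.79 + 151×0.56) = 0.0246 mA.
I_C = β·I_B = 150×0.0246 = 3.7 mA, and I_E = (β+1)I_B = 3.72 mA.
V_CE = V_CC − I_C·R_C − I_E·R_E = 20 − 3.7×0.68 − 3.72×0.56 = 15.4 V.
V_CE = 15.4 V > 0.2 V confirms active-region operation.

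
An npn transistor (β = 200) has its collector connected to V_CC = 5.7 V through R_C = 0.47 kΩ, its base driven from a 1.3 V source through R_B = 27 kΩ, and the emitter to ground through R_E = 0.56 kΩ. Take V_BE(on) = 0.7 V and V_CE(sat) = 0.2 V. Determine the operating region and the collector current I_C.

active; I_C ≈ 0.86 mA

Assume active. Base-emitter loop: I_B = (V_BB − V_BE)/(R_B + (β+1)R_E) = (1.3 − 0.7)/(27 + 201×0.56) = 0.0043 mA.
I_C = β·I_B = 200×0.0043 = 0.86 mA.
V_CE = V_CC − I_C·R_C − I_E·R_E = 5.7 − 0.86×0.47 − 0.864×0.56 = 4.81 V > V_CE(sat), so the active-region assumption holds.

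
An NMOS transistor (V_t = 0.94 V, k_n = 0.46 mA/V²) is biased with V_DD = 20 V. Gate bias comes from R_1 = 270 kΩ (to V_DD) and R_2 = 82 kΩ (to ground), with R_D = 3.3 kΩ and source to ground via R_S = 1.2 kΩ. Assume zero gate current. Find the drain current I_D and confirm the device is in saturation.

I_D ≈ 1.2 mA

V_G = V_DD·R_2/(R_1+R_2) = 20×82/352 = 4.66 V.
Assume saturation: I_D = (k_n/2)(V_GS − V_t)² with V_GS = V_G − I_D·R_S = 4.66 − 1.2·I_D.
Substituting gives 0.331·I_D² − 3.05·I_D + 3.18 = 0, with roots I_D = 1.2 or 8.02 mA.
The root I_D = 8.02 mA gives V_GS = -4.97 V ≤ V_t, so take I_D = 1.2 mA.
Then V_GS = 3.22 V and V_DS = V_DD − I_D(R_D+R_S) = 20 − 1.2×4.5 = 14.6 V.
Saturation requires V_DS ≥ V_GS − V_t = 2.28 V; 14.6 ≥ 2.28 ✓.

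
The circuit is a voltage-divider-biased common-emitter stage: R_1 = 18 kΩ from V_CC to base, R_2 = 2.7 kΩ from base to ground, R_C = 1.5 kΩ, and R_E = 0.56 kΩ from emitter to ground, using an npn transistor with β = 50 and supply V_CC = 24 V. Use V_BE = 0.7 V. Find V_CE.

V_CE ≈ 16 V

Thevenize the base divider: V_Th = V_CC·R_2/(R_1+R_2) = 24×2.7/20.7 = 3.13 V, R_Th = R_1‖R_2 = 2.35 kΩ.
Base-emitter loop: V_Th = I_B·R_Th + V_BE + (β+1)I_B·R_E, so I_B = (3.13 − 0.7) / (2.35 + 51×0.56) = 0.0786 mA.
I_C = β·I_B = 50×0.0786 = 3.93 mA, and I_E = (β+1)I_B = 4.01 mA.
V_CE = V_CC − I_C·R_C − I_E·R_E = 24 − 3.93×1.5 − 4.01×0.56 = 15.9 V.
V_CE = 15.9 V > 0.2 V confirms active-region operation.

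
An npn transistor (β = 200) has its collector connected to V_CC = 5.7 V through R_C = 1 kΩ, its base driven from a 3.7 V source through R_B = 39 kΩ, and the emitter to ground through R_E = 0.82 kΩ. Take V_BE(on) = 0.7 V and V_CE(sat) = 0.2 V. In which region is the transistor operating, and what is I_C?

active; I_C ≈ 2.9 mA

Assume active. Base-emitter loop: I_B = (V_BB − V_BE)/(R_B + (β+1)R_E) = (3.7 − 0.7)/(39 + 201×0.82) = 0.0147 mA.
I_C = β·I_B = 200×0.0147 = 2.94 mA.
V_CE = V_CC − I_C·R_C − I_E·R_E = 5.7 − 2.94×1 − 2.96×0.82 = 0.33 V > V_CE(sat), so the active-region assumption holds.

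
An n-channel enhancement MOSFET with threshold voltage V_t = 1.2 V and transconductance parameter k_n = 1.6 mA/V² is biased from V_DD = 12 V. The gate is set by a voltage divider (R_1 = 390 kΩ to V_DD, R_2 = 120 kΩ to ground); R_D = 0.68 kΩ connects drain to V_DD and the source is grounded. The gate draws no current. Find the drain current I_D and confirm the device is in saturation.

I_D ≈ 2.1 mA

V_G = V_DD·R_2/(R_1+R_2) = 12×120/510 = 2.82 V. With the source grounded, V_GS = V_G = 2.82 V.
Assume saturation: I_D = (k_n/2)(V_GS − V_t)² = (1.6/2)×(2.82 − 1.2)² = 0.8×1.62² = 2.11 mA.
V_DS = V_DD − I_D·R_D = 12 − 2.11×0.68 = 10.6 V.
Saturation requires V_DS ≥ V_GS − V_t = 1.62 V; 10.6 ≥ 1.62 ✓.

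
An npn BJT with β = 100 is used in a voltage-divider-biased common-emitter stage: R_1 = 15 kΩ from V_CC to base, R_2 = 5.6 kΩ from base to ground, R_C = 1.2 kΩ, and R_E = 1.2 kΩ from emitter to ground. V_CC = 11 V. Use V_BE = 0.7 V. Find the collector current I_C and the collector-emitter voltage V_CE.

I_C ≈ 1.8 mA, V_CE ≈ 6.6 V

Thevenize the base divider: V_Th = V_CC·R_2/(R_1+R_2) = 11×5.6/20.6 = 2.99 V, R_Th = R_1‖R_2 = 4.08 kΩ.
Base-emitter loop: V_Th = I_B·R_Th + V_BE + (β+1)I_B·R_E, so I_B = (2.99 − 0.7) / (4.08 + 101×1.2) = 0.0183 mA.
I_C = β·I_B = 100×0.0183 = 1.83 mA, and I_E = (β+1)I_B = 1.85 mA.
V_CE = V_CC − I_C·R_C − I_E·R_E = 11 − 1.83×1.2 − 1.85×1.2 = 6.59 V.
V_CE = 6.59 V > 0.2 V confirms active-region operation.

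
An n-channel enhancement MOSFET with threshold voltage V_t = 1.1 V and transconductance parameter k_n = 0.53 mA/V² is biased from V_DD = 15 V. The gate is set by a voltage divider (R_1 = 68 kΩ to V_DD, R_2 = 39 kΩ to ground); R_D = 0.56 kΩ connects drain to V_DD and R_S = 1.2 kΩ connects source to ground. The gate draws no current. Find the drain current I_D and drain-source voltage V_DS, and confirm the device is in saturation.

V_G = V_DD·R_2/(R_1+R_2) = 15×39/107 = 5.47 V.
Assume saturation: I_D = (k_n/2)(V_GS − V_t)² with V_GS = V_G − I_D·R_S = 5.47 − 1.2·I_D.
Substituting gives 0.382·I_D² − 3.78·I_D + 5.05 = 0, with roots I_D = 1.59 or 8.3 mA.
The root I_D = 8.3 mA gives V_GS = -4.5 V ≤ V_t, so take I_D = 1.59 mA.
Then V_GS = 3.55 V and V_DS = V_DD − I_D(R_D+R_S) = 15 − 1.59×1.76 = 12.2 V.
Saturation requires V_DS ≥ V_GS − V_t = 2.45 V; 12.2 ≥ 2.45 ✓.

I_D ≈ 1.6 mA, V_DS ≈ 12 V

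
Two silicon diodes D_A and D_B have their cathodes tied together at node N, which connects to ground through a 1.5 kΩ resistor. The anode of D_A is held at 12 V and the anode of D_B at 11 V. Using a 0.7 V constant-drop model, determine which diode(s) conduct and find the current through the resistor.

Only D_A conducts; I_R ≈ 7.5 mA

Assume both conduct. Then node N would need to be at both 12−0.7 = 11.3 V and 11−0.7 = 10.3 V, which is impossible.
Assume only D_A conducts: V_N = 12 − 0.7 = 11.3 V, so I_R = 11.3/1.5 = 7.53 mA.
Check D_B: its anode-to-cathode voltage is 11 − 11.3 = -0.3 V < 0.7 V, so it is off. The assumption is consistent.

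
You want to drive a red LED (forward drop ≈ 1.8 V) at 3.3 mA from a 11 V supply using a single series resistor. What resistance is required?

R ≈ 2.8 kΩ

The resistor drops V_S − V_D = 11 − 1.8 = 9.2 V at 3.3 mA.
R = 9.2 V / 3.3 mA = 2.79 kΩ.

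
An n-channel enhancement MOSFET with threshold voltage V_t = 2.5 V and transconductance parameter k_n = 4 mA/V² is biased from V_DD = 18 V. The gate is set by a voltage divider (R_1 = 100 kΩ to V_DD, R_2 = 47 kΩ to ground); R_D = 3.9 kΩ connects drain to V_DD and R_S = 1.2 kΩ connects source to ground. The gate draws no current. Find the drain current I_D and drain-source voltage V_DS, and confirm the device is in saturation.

V_G = V_DD·R_2/(R_1+R_2) = 18×47/147 = 5.76 V.
Assume saturation: I_D = (k_n/2)(V_GS − V_t)² with V_GS = V_G − I_D·R_S = 5.76 − 1.2·I_D.
Substituting gives 2.88·I_D² − 16.6·I_D + 21.2 = 0, with roots I_D = 1.9 or 3.87 mA.
The root I_D = 3.87 mA gives V_GS = 1.11 V ≤ V_t, so take I_D = 1.9 mA.
Then V_GS = 3.47 V and V_DS = V_DD − I_D(R_D+R_S) = 18 − 1.9×5.1 = 8.31 V.
Saturation requires V_DS ≥ V_GS − V_t = 0.975 V; 8.31 ≥ 0.975 ✓.

I_D ≈ 1.9 mA, V_DS ≈ 8.3 V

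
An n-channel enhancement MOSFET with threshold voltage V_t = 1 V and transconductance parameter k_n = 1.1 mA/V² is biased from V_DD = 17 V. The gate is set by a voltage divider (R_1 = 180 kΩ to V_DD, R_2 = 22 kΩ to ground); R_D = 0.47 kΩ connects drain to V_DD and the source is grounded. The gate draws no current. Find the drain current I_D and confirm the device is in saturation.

V_G = V_DD·R_2/(R_1+R_2) = 17×22/202 = 1.85 V. With the source grounded, V_GS = V_G = 1.85 V.
Assume saturation: I_D = (k_n/2)(V_GS − V_t)² = (1.1/2)×(1.85 − 1)² = 0.55×0.851² = 0.399 mA.
V_DS = V_DD − I_D·R_D = 17 − 0.399×0.47 = 16.8 V.
Saturation requires V_DS ≥ V_GS − V_t = 0.851 V; 16.8 ≥ 0.851 ✓.

I_D ≈ 0.4 mA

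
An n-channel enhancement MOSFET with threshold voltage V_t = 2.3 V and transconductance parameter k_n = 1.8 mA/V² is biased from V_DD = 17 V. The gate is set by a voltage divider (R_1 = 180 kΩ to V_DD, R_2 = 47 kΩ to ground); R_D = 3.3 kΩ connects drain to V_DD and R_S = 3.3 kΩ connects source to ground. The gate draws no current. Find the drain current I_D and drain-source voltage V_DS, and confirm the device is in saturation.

V_G = V_DD·R_2/(R_1+R_2) = 17×47/227 = 3.52 V.
Assume saturation: I_D = (k_n/2)(V_GS − V_t)² with V_GS = V_G − I_D·R_S = 3.52 − 3.3·I_D.
Substituting gives 9.8·I_D² − 8.25·I_D + 1.34 = 0, with roots I_D = 0.22 or 0.621 mA.
The root I_D = 0.621 mA gives V_GS = 1.47 V ≤ V_t, so take I_D = 0.22 mA.
Then V_GS = 2.79 V and V_DS = V_DD − I_D(R_D+R_S) = 17 − 0.22×6.6 = 15.5 V.
Saturation requires V_DS ≥ V_GS − V_t = 0.494 V; 15.5 ≥ 0.494 ✓.

I_D ≈ 0.22 mA, V_DS ≈ 16 V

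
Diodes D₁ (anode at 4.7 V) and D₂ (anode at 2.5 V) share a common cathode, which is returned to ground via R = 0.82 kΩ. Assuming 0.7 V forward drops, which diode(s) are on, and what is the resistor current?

Only D₁ conducts; I_R ≈ 4.9 mA

Assume both conduct. Then node N would need to be at both 4.7−0.7 = 4 V and 2.5−0.7 = 1.8 V, which is impossible.
Assume only D₁ conducts: V_N = 4.7 − 0.7 = 4 V, so I_R = 4/0.82 = 4.88 mA.
Check D₂: its anode-to-cathode voltage is 2.5 − 4 = -1.5 V < 0.7 V, so it is off. The assumption is consistent.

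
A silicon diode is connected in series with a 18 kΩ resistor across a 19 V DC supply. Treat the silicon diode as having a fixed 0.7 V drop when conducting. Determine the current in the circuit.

I ≈ 1 mA

KVL around the loop: 19 = V_D + I·R = 0.7 + I × 18 kΩ.
So I = (19 − 0.7) / 18 kΩ = 18.3 / 18 = 1.02 mA.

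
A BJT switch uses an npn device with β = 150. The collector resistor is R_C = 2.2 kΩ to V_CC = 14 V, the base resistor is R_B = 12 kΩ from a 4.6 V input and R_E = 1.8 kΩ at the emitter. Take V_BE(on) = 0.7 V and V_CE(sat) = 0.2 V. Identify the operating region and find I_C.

Assume active. Base-emitter loop: I_B = (V_BB − V_BE)/(R_B + (β+1)R_E) = (4.6 − 0.7)/(12 + 151×1.8) = 0.0137 mA.
I_C = β·I_B = 150×0.0137 = 2.06 mA.
V_CE = V_CC − I_C·R_C − I_E·R_E = 14 − 2.06×2.2 − 2.08×1.8 = 5.73 V > V_CE(sat), so the active-region assumption holds.

active; I_C ≈ 2.1 mA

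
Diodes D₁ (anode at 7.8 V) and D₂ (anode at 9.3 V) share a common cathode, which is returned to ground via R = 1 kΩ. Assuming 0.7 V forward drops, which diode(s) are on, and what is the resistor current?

Assume both conduct. Then node N would need to be at both 7.8−0.7 = 7.1 V and 9.3−0.7 = 8.6 V, which is impossible.
Assume only D₂ conducts: V_N = 9.3 − 0.7 = 8.6 V, so I_R = 8.6/1 = 8.6 mA.
Check D₁: its anode-to-cathode voltage is 7.8 − 8.6 = -0.8 V < 0.7 V, so it is off. The assumption is consistent.

Only D₂ conducts; I_R ≈ 8.6 mA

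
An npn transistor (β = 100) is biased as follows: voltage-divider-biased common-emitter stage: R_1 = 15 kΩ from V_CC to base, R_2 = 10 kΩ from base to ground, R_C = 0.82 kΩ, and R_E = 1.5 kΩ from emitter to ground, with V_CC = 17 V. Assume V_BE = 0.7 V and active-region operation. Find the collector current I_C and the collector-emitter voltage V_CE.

Thevenize the base divider: V_Th = V_CC·R_2/(R_1+R_2) = 17×10/25 = 6.8 V, R_Th = R_1‖R_2 = 6 kΩ.
Base-emitter loop: V_Th = I_B·R_Th + V_BE + (β+1)I_B·R_E, so I_B = (6.8 − 0.7) / (6 + 101×1.5) = 0.0387 mA.
I_C = β·I_B = 100×0.0387 = 3.87 mA, and I_E = (β+1)I_B = 3.91 mA.
V_CE = V_CC − I_C·R_C − I_E·R_E = 17 − 3.87×0.82 − 3.91×1.5 = 7.96 V.
V_CE = 7.96 V > 0.2 V confirms active-region operation.

I_C ≈ 3.9 mA, V_CE ≈ 8 V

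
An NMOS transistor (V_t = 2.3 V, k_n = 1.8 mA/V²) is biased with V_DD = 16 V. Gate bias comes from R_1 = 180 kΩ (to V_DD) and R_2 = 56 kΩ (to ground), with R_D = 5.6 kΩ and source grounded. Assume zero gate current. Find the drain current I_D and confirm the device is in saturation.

I_D ≈ 2 mA

V_G = V_DD·R_2/(R_1+R_2) = 16×56/236 = 3.8 V. With the source grounded, V_GS = V_G = 3.8 V.
Assume saturation: I_D = (k_n/2)(V_GS − V_t)² = (1.8/2)×(3.8 − 2.3)² = 0.9×1.5² = 2.02 mA.
V_DS = V_DD − I_D·R_D = 16 − 2.02×5.6 = 4.71 V.
Saturation requires V_DS ≥ V_GS − V_t = 1.5 V; 4.71 ≥ 1.5 ✓.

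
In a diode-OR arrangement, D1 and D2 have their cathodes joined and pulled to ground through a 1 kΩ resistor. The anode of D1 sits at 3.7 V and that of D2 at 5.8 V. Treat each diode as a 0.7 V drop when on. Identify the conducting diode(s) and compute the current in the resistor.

Assume both conduct. Then node N would need to be at both 3.7−0.7 = 3 V and 5.8−0.7 = 5.1 V, which is impossible.
Assume only D2 conducts: V_N = 5.8 − 0.7 = 5.1 V, so I_R = 5.1/1 = 5.1 mA.
Check D1: its anode-to-cathode voltage is 3.7 − 5.1 = -1.4 V < 0.7 V, so it is off. The assumption is consistent.

Only D2 conducts; I_R ≈ 5.1 mA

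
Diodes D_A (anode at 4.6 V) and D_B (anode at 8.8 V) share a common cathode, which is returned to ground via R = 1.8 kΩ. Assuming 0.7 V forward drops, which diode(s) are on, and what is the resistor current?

Assume both conduct. Then node N would need to be at both 4.6−0.7 = 3.9 V and 8.8−0.7 = 8.1 V, which is impossible.
Assume only D_B conducts: V_N = 8.8 − 0.7 = 8.1 V, so I_R = 8.1/1.8 = 4.5 mA.
Check D_A: its anode-to-cathode voltage is 4.6 − 8.1 = -3.5 V < 0.7 V, so it is off. The assumption is consistent.

Only D_B conducts; I_R ≈ 4.5 mA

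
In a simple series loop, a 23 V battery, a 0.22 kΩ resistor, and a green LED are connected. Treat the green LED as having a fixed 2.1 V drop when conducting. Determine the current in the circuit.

KVL around the loop: 23 = V_D + I·R = 2.1 + I × 0.22 kΩ.
So I = (23 − 2.1) / 0.22 kΩ = 20.9 / 0.22 = 95 mA.

I ≈ 95 mA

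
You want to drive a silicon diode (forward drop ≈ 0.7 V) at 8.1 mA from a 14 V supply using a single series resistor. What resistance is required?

R ≈ 1.6 kΩ

The resistor drops V_S − V_D = 14 − 0.7 = 13.3 V at 8.1 mA.
R = 13.3 V / 8.1 mA = 1.64 kΩ.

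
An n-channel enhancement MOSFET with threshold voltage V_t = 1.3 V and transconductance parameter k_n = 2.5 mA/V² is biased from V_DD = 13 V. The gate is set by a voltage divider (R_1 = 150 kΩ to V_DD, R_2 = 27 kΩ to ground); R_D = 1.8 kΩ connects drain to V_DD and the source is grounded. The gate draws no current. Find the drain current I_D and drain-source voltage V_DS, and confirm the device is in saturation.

V_G = V_DD·R_2/(R_1+R_2) = 13×27/177 = 1.98 V. With the source grounded, V_GS = V_G = 1.98 V.
Assume saturation: I_D = (k_n/2)(V_GS − V_t)² = (2.5/2)×(1.98 − 1.3)² = 1.25×0.683² = 0.583 mA.
V_DS = V_DD − I_D·R_D = 13 − 0.583×1.8 = 12 V.
Saturation requires V_DS ≥ V_GS − V_t = 0.683 V; 12 ≥ 0.683 ✓.

I_D ≈ 0.58 mA, V_DS ≈ 12 V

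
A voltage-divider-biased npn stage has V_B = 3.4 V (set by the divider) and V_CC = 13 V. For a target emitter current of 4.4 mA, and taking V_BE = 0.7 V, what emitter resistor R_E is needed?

R_E ≈ 0.61 kΩ

V_E = V_B − V_BE = 3.4 − 0.7 = 2.7 V.
R_E = V_E / I_E = 2.7 / 4.4 = 0.614 kΩ.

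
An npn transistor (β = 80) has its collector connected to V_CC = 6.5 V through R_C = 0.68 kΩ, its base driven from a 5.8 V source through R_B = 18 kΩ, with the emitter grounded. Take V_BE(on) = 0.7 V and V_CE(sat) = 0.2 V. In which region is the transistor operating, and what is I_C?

Assume active: I_B = (5.8 − 0.7)/18 = 0.283 mA, giving I_C = β·I_B = 22.7 mA.
But then V_CE = 6.5 − 22.7×0.68 = -8.91 V < V_CE(sat) = 0.2 V — impossible in the active region.
So the transistor is saturated. With V_CE = 0.2 V, I_C = (V_CC − 0.2)/R_C = 6.3/0.68 = 9.26 mA.
Check: β·I_B = 22.7 mA > I_C = 9.26 mA, confirming saturation.

saturation; I_C ≈ 9.3 mA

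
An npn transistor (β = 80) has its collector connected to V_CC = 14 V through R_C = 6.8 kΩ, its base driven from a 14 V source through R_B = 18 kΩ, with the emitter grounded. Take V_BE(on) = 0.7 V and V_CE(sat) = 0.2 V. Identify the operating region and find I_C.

Assume active: I_B = (14 − 0.7)/18 = 0.739 mA, giving I_C = β·I_B = 59.1 mA.
But then V_CE = 14 − 59.1×6.8 = -388 V < V_CE(sat) = 0.2 V — impossible in the active region.
So the transistor is saturated. With V_CE = 0.2 V, I_C = (V_CC − 0.2)/R_C = 13.8/6.8 = 2.03 mA.
Check: β·I_B = 59.1 mA > I_C = 2.03 mA, confirming saturation.

saturation; I_C ≈ 2 mA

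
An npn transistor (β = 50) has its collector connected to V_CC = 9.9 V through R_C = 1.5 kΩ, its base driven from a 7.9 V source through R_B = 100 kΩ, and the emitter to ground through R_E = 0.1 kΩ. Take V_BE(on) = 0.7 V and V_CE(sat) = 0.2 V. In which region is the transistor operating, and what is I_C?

Assume active. Base-emitter loop: I_B = (V_BB − V_BE)/(R_B + (β+1)R_E) = (7.9 − 0.7)/(100 + 51×0.1) = 0.0685 mA.
I_C = β·I_B = 50×0.0685 = 3.43 mA.
V_CE = V_CC − I_C·R_C − I_E·R_E = 9.9 − 3.43×1.5 − 3.49×0.1 = 4.41 V > V_CE(sat), so the active-region assumption holds.

active; I_C ≈ 3.4 mA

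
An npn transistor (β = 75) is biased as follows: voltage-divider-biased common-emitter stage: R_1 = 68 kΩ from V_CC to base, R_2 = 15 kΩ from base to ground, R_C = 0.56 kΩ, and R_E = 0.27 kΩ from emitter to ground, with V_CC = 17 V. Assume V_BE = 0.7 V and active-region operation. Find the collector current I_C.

Thevenize the base divider: V_Th = V_CC·R_2/(R_1+R_2) = 17×15/83 = 3.07 V, R_Th = R_1‖R_2 = 12.3 kΩ.
Base-emitter loop: V_Th = I_B·R_Th + V_BE + (β+1)I_B·R_E, so I_B = (3.07 − 0.7) / (12.3 + 76×0.27) = 0.0723 mA.
I_C = β·I_B = 75×0.0723 = 5.42 mA, and I_E = (β+1)I_B = 5.5 mA.
V_CE = V_CC − I_C·R_C − I_E·R_E = 17 − 5.42×0.56 − 5.5×0.27 = 12.5 V.
V_CE = 12.5 V > 0.2 V confirms active-region operation.

I_C ≈ 5.4 mA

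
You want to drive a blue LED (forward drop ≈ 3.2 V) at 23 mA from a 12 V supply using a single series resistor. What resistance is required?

R ≈ 0.38 kΩ

The resistor drops V_S − V_D = 12 − 3.2 = 8.8 V at 23 mA.
R = 8.8 V / 23 mA = 0.383 kΩ.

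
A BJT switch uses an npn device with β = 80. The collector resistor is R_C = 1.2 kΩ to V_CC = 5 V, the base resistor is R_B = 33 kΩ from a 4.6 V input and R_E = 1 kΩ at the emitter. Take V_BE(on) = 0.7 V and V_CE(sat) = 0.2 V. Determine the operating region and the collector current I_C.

Assume active: I_B = (4.6 − 0.7)/(33 + 81×1) = 0.0342 mA, I_C = β·I_B = 2.74 mA.
Then V_CE = 5 − 2.74×1.2 − 2.77×1 = -1.06 V < 0.2 V — the active assumption fails.
Re-solve with V_CE = 0.2 V. KCL at the emitter: V_E/R_E = (V_BB−0.7−V_E)/R_B + (V_CC−0.2−V_E)/R_C, giving V_E = 2.21 V.
I_C = (V_CC − 0.2 − V_E)/R_C = (4.8 − 2.21)/1.2 = 2.16 mA.
Check: I_B = (3.9 − 2.21)/33 = 0.0512 mA, and β·I_B = 4.1 mA > I_C, confirming saturation.

saturation; I_C ≈ 2.2 mA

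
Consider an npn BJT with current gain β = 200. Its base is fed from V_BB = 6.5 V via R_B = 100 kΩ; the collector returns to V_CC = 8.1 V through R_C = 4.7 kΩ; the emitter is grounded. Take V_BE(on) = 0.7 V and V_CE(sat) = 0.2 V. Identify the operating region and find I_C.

Assume active: I_B = (6.5 − 0.7)/100 = 0.058 mA, giving I_C = β·I_B = 11.6 mA.
But then V_CE = 8.1 − 11.6×4.7 = -46.4 V < V_CE(sat) = 0.2 V — impossible in the active region.
So the transistor is saturated. With V_CE = 0.2 V, I_C = (V_CC − 0.2)/R_C = 7.9/4.7 = 1.68 mA.
Check: β·I_B = 11.6 mA > I_C = 1.68 mA, confirming saturation.

saturation; I_C ≈ 1.7 mA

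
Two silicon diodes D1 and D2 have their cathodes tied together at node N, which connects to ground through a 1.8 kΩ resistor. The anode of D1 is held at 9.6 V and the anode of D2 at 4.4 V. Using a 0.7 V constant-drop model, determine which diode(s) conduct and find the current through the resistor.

Only D1 conducts; I_R ≈ 4.9 mA

Assume both conduct. Then node N would need to be at both 9.6−0.7 = 8.9 V and 4.4−0.7 = 3.7 V, which is impossible.
Assume only D1 conducts: V_N = 9.6 − 0.7 = 8.9 V, so I_R = 8.9/1.8 = 4.94 mA.
Check D2: its anode-to-cathode voltage is 4.4 − 8.9 = -4.5 V < 0.7 V, so it is off. The assumption is consistent.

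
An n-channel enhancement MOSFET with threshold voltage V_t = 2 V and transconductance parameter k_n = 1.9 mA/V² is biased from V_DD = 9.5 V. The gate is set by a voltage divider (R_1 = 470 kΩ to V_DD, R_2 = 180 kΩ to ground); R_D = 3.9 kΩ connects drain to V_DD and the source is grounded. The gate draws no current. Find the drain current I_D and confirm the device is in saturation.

I_D ≈ 0.38 mA

V_G = V_DD·R_2/(R_1+R_2) = 9.5×180/650 = 2.63 V. With the source grounded, V_GS = V_G = 2.63 V.
Assume saturation: I_D = (k_n/2)(V_GS − V_t)² = (1.9/2)×(2.63 − 2)² = 0.95×0.631² = 0.378 mA.
V_DS = V_DD − I_D·R_D = 9.5 − 0.378×3.9 = 8.03 V.
Saturation requires V_DS ≥ V_GS − V_t = 0.631 V; 8.03 ≥ 0.631 ✓.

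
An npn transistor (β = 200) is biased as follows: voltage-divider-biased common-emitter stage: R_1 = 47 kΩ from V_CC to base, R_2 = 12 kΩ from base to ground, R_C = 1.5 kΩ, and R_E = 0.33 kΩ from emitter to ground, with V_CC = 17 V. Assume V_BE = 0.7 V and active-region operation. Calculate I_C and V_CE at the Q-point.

Thevenize the base divider: V_Th = V_CC·R_2/(R_1+R_2) = 17×12/59 = 3.46 V, R_Th = R_1‖R_2 = 9.56 kΩ.
Base-emitter loop: V_Th = I_B·R_Th + V_BE + (β+1)I_B·R_E, so I_B = (3.46 − 0.7) / (9.56 + 201×0.33) = 0.0363 mA.
I_C = β·I_B = 200×0.0363 = 7.27 mA, and I_E = (β+1)I_B = 7.3 mA.
V_CE = V_CC − I_C·R_C − I_E·R_E = 17 − 7.27×1.5 − 7.3×0.33 = 3.69 V.
V_CE = 3.69 V > 0.2 V confirms active-region operation.

I_C ≈ 7.3 mA, V_CE ≈ 3.7 V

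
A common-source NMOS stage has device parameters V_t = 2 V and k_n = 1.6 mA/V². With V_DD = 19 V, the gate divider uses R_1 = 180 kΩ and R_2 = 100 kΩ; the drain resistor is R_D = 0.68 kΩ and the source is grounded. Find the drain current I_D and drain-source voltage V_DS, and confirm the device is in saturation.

I_D ≈ 18 mA, V_DS ≈ 6.5 V

V_G = V_DD·R_2/(R_1+R_2) = 19×100/280 = 6.79 V. With the source grounded, V_GS = V_G = 6.79 V.
Assume saturation: I_D = (k_n/2)(V_GS − V_t)² = (1.6/2)×(6.79 − 2)² = 0.8×4.79² = 18.3 mA.
V_DS = V_DD − I_D·R_D = 19 − 18.3×0.68 = 6.54 V.
Saturation requires V_DS ≥ V_GS − V_t = 4.79 V; 6.54 ≥ 4.79 ✓.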